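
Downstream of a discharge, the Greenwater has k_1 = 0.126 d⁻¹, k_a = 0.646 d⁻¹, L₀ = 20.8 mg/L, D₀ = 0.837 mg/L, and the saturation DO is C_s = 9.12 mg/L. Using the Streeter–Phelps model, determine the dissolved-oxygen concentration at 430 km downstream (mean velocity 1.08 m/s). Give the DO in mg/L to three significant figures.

Travel time t = x/v = 430 km / (1.08 m/s) = 430000 m / 1.08 m/s = 398100 s = 4.608 d.
k_1 L₀/(k_a−k_1) = 0.126×20.8/(0.646−0.126) = 2.621/0.5200 = 5.040 mg/L.
e^(−k_1 t) = e^(−0.126×4.608) = 0.5595; e^(−k_a t) = e^(−0.646×4.608) = 0.05095.
D = 5.040 × (0.5595 − 0.05095) + 0.837 × 0.05095 = 2.563 + 0.04265 = 2.606 mg/L.
DO = C_s − D = 9.12 − 2.606 = 6.514 mg/L.

DO ≈ 6.51 mg/L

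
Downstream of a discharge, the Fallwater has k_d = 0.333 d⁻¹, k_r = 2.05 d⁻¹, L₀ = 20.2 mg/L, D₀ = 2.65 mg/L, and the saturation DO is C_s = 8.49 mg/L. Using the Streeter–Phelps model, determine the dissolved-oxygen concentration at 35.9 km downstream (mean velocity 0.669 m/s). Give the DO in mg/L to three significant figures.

DO ≈ 5.66 mg/L

Travel time t = x/v = 35.9 km / (0.669 m/s) = 35900 m / 0.669 m/s = 53660 s = 0.6211 d.
k_d L₀/(k_r−k_d) = 0.333×20.2/(2.05−0.333) = 6.727/1.717 = 3.918 mg/L.
e^(−k_d t) = e^(−0.333×0.6211) = 0.8132; e^(−k_r t) = e^(−2.05×0.6211) = 0.2799.
D = 3.918 × (0.8132 − 0.2799) + 2.65 × 0.2799 = 2.089 + 0.7418 = 2.831 mg/L.
DO = C_s − D = 8.49 − 2.831 = 5.659 mg/L.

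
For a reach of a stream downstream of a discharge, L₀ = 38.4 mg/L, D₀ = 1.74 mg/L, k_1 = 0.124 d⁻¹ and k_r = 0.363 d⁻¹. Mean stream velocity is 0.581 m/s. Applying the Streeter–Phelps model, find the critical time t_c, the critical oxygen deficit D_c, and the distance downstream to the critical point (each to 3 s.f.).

At the critical point dD/dt = 0, so k_1 L₀ e^(−k_1 t) = k_r D. Substituting D(t) from the Streeter–Phelps equation and solving for t gives
t_c = ln[(k_r/k_1)(1 − D₀(k_r−k_1)/(k_1 L₀))] / (k_r−k_1).
Here k_r−k_1 = 0.2390 d⁻¹ and 1 − D₀(k_r−k_1)/(k_1 L₀) = 1 − 1.74×0.2390/(0.124×38.4) = 0.9127, so
t_c = ln(2.927 × 0.9127) / 0.2390 = 0.9827 / 0.2390 = 4.112 d.
L(t_c) = L₀ e^(−k_1 t_c) = 38.4 × 0.6006 = 23.06 mg/L, and at the critical point k_r D_c = k_1 L, so D_c = (0.124/0.363) × 23.06 = 7.878 mg/L.
x_c = v t_c = 0.581 m/s × 4.112 d × 86400 s/d = 206400 m ≈ 206 km.

t_c ≈ 4.11 d; D_c ≈ 7.88 mg/L; x_c ≈ 206 km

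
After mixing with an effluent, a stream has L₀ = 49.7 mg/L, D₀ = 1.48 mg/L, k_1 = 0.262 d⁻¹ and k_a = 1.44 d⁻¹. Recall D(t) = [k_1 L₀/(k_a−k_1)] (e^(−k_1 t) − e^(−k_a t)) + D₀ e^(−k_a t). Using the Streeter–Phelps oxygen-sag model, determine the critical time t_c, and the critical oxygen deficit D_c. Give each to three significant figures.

With k_a/k_1 = 5.496 and 1 − D₀(k_a−k_1)/(k_1 L₀) = 0.8661,
t_c = ln(5.496 × 0.8661) / (1.44 − 0.262) = ln(4.760) / 1.178 = 1.560/1.178 = 1.325 d.
L(t_c) = L₀ e^(−k_1 t_c) = 49.7 × 0.7068 = 35.13 mg/L, and at the critical point k_a D_c = k_1 L, so D_c = (0.262/1.44) × 35.13 = 6.391 mg/L.

t_c ≈ 1.32 d; D_c ≈ 6.39 mg/L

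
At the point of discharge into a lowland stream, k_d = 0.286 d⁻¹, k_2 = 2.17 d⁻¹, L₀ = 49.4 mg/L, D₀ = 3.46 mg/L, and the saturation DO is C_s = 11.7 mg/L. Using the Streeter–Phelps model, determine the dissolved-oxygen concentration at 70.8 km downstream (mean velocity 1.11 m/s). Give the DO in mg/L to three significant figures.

DO ≈ 6.44 mg/L

Travel time t = x/v = 70.8 km / (1.11 m/s) = 70800 m / 1.11 m/s = 63780 s = 0.7382 d.
k_d L₀/(k_2−k_d) = 0.286×49.4/(2.17−0.286) = 14.13/1.884 = 7.499 mg/L.
e^(−k_d t) = e^(−0.286×0.7382) = 0.8097; e^(−k_2 t) = e^(−2.17×0.7382) = 0.2015.
D = 7.499 × (0.8097 − 0.2015) + 3.46 × 0.2015 = 4.561 + 0.6972 = 5.258 mg/L.
DO = C_s − D = 11.7 − 5.258 = 6.442 mg/L.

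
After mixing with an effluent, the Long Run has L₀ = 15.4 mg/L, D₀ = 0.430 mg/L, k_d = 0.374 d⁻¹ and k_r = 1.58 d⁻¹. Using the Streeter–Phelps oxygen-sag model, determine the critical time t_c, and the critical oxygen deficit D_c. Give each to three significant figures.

At the critical point dD/dt = 0, so k_d L₀ e^(−k_d t) = k_r D. Substituting D(t) from the Streeter–Phelps equation and solving for t gives
t_c = ln[(k_r/k_d)(1 − D₀(k_r−k_d)/(k_d L₀))] / (k_r−k_d).
Here k_r−k_d = 1.206 d⁻¹ and 1 − D₀(k_r−k_d)/(k_d L₀) = 1 − 0.430×1.206/(0.374×15.4) = 0.9100, so
t_c = ln(4.225 × 0.9100) / 1.206 = 1.347 / 1.206 = 1.117 d.
L(t_c) = L₀ e^(−k_d t_c) = 15.4 × 0.6586 = 10.14 mg/L, and at the critical point k_r D_c = k_d L, so D_c = (0.374/1.58) × 10.14 = 2.401 mg/L.

t_c ≈ 1.12 d; D_c ≈ 2.40 mg/L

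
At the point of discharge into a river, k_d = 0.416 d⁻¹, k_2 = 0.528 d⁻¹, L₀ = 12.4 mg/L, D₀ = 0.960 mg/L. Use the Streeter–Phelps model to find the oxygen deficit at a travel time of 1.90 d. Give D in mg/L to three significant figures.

k_d L₀/(k_2−k_d) = 0.416×12.4/(0.528−0.416) = 5.158/0.1120 = 46.06 mg/L.
e^(−k_d t) = e^(−0.416×1.900) = 0.4537; e^(−k_2 t) = e^(−0.528×1.900) = 0.3667.
D = 46.06 × (0.4537 − 0.3667) + 0.960 × 0.3667 = 4.005 + 0.3520 = 4.357 mg/L.

D ≈ 4.36 mg/L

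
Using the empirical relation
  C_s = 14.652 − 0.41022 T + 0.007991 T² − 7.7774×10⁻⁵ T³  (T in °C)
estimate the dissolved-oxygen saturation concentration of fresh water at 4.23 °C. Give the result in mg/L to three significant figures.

C_s = 14.652 − 0.41022×4.23 + 0.007991×4.23² − 7.7774×10⁻⁵×4.23³ = 13.05 mg/L.

C_s ≈ 13.1 mg/L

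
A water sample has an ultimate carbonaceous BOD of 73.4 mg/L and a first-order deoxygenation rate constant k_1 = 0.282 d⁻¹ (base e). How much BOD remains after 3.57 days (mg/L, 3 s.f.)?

L_t = L₀ e^(−k_1 t) = 73.4 × e^(−0.282×3.57) = 73.4 × 0.3654 = 26.82 mg/L.

L ≈ 26.8 mg/L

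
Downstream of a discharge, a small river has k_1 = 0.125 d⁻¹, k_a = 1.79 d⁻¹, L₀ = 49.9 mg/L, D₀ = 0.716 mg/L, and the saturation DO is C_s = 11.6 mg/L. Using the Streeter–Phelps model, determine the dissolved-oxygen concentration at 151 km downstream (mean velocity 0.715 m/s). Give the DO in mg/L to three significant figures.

DO ≈ 8.88 mg/L

Travel time t = x/v = 151 km / (0.715 m/s) = 151000 m / 0.715 m/s = 211200 s = 2.444 d.
k_1 L₀/(k_a−k_1) = 0.125×49.9/(1.79−0.125) = 6.237/1.665 = 3.746 mg/L.
e^(−k_1 t) = e^(−0.125×2.444) = 0.7367; e^(−k_a t) = e^(−1.79×2.444) = 0.01258.
D = 3.746 × (0.7367 − 0.01258) + 0.716 × 0.01258 = 2.713 + 0.009010 = 2.722 mg/L.
DO = C_s − D = 11.6 − 2.722 = 8.878 mg/L.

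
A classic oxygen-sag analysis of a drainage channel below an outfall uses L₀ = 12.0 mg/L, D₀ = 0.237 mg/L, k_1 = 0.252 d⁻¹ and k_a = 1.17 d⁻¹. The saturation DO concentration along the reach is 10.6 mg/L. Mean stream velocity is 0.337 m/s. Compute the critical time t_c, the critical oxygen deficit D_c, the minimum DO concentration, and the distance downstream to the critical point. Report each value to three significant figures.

t_c ≈ 1.59 d; D_c ≈ 1.73 mg/L; min DO ≈ 8.87 mg/L; x_c ≈ 46.3 km

t_c = [1/(k_a−k_1)] ln[(k_a/k_1)(1 − D₀(k_a−k_1)/(k_1 L₀))]
= [1/(1.17−0.252)] ln[(1.17/0.252)(1 − 0.237×0.9180/(0.252×12.0))]
= (1/0.9180) ln[4.643 × 0.9281] = 1.089 × ln(4.309) = 1.089 × 1.461 = 1.591 d.
D_c = (k_1/k_a) L₀ e^(−k_1 t_c) = (0.252/1.17) × 12.0 × e^(−0.252×1.591) = 0.2154 × 12.0 × 0.6697 = 1.731 mg/L.
Minimum DO = C_s − D_c = 10.6 − 1.731 = 8.869 mg/L.
x_c = v t_c = 0.337 m/s × 1.591 d × 86400 s/d = 46330 m ≈ 46.3 km.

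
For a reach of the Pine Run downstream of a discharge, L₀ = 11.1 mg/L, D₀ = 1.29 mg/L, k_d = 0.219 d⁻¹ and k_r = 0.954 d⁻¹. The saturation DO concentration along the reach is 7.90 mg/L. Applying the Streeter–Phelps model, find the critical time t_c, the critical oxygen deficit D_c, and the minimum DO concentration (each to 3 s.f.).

t_c ≈ 1.33 d; D_c ≈ 1.90 mg/L; min DO ≈ 6.00 mg/L

At the critical point dD/dt = 0, so k_d L₀ e^(−k_d t) = k_r D. Substituting D(t) from the Streeter–Phelps equation and solving for t gives
t_c = ln[(k_r/k_d)(1 − D₀(k_r−k_d)/(k_d L₀))] / (k_r−k_d).
Here k_r−k_d = 0.7350 d⁻¹ and 1 − D₀(k_r−k_d)/(k_d L₀) = 1 − 1.29×0.7350/(0.219×11.1) = 0.6100, so
t_c = ln(4.356 × 0.6100) / 0.7350 = 0.9772 / 0.7350 = 1.330 d.
L(t_c) = L₀ e^(−k_d t_c) = 11.1 × 0.7474 = 8.296 mg/L, and at the critical point k_r D_c = k_d L, so D_c = (0.219/0.954) × 8.296 = 1.904 mg/L.
Minimum DO = C_s − D_c = 7.90 − 1.904 = 5.996 mg/L.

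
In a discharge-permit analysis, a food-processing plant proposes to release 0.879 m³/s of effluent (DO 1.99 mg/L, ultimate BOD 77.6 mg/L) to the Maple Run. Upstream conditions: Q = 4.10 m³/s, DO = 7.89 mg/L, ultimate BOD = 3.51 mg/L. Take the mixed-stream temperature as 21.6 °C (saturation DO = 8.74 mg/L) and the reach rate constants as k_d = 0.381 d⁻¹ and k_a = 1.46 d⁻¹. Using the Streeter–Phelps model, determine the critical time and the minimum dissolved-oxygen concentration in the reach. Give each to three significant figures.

Mixed DO = (4.10×7.89 + 0.879×1.99)/(4.10+0.879) = 34.10/4.979 = 6.848 mg/L.
Mixed L₀ = (4.10×3.51 + 0.879×77.6)/(4.979) = 82.60/4.979 = 16.59 mg/L.
Initial deficit D₀ = C_s − DO₀ = 8.74 − 6.848 = 1.892 mg/L.
t_c = (1/1.079) ln[(1.46/0.381)(1 − 1.892×1.079/(0.381×16.59))] = 0.9268 × ln(2.595) = 0.8836 d.
D_c = (0.381/1.46) × 16.59 × e^(−0.381×0.8836) = 0.2610 × 16.59 × 0.7141 = 3.092 mg/L.
Minimum DO = 8.74 − 3.092 = 5.648 mg/L.

t_c ≈ 0.884 d; minimum DO ≈ 5.65 mg/L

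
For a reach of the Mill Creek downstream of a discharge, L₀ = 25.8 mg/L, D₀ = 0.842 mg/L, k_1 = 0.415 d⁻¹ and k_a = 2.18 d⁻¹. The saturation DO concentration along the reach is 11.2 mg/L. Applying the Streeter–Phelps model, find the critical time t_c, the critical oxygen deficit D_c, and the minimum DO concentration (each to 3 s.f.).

t_c = [1/(k_a−k_1)] ln[(k_a/k_1)(1 − D₀(k_a−k_1)/(k_1 L₀))]
= [1/(2.18−0.415)] ln[(2.18/0.415)(1 − 0.842×1.765/(0.415×25.8))]
= (1/1.765) ln[5.253 × 0.8612] = 0.5666 × ln(4.524) = 0.5666 × 1.509 = 0.8552 d.
L(t_c) = L₀ e^(−k_1 t_c) = 25.8 × 0.7012 = 18.09 mg/L, and at the critical point k_a D_c = k_1 L, so D_c = (0.415/2.18) × 18.09 = 3.444 mg/L.
Minimum DO = C_s − D_c = 11.2 − 3.444 = 7.756 mg/L.

t_c ≈ 0.855 d; D_c ≈ 3.44 mg/L; min DO ≈ 7.76 mg/L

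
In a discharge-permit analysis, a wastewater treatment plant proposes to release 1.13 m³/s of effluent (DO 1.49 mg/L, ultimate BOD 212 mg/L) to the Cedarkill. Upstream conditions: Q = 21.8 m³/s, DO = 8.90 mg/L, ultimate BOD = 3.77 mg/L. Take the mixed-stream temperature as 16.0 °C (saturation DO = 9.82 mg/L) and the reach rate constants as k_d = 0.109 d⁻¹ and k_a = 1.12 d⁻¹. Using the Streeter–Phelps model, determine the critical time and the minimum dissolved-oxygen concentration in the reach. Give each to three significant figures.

Mixed DO = (21.8×8.90 + 1.13×1.49)/(21.8+1.13) = 195.7/22.93 = 8.535 mg/L.
Mixed L₀ = (21.8×3.77 + 1.13×212)/(22.93) = 321.7/22.93 = 14.03 mg/L.
Initial deficit D₀ = C_s − DO₀ = 9.82 − 8.535 = 1.285 mg/L.
t_c = (1/1.011) ln[(1.12/0.109)(1 − 1.285×1.011/(0.109×14.03))] = 0.9891 × ln(1.546) = 0.4310 d.
D_c = (0.109/1.12) × 14.03 × e^(−0.109×0.4310) = 0.09732 × 14.03 × 0.9541 = 1.303 mg/L.
Minimum DO = 9.82 − 1.303 = 8.517 mg/L.

t_c ≈ 0.431 d; minimum DO ≈ 8.52 mg/L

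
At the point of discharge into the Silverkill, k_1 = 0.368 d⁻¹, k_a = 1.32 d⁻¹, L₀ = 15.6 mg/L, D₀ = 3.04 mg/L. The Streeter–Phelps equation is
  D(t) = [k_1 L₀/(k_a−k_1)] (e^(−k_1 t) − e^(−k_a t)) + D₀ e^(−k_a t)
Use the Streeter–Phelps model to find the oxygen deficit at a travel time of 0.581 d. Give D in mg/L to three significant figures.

k_1 L₀/(k_a−k_1) = 0.368×15.6/(1.32−0.368) = 5.741/0.9520 = 6.030 mg/L.
e^(−k_1 t) = e^(−0.368×0.5810) = 0.8075; e^(−k_a t) = e^(−1.32×0.5810) = 0.4644.
D = 6.030 × (0.8075 − 0.4644) + 3.04 × 0.4644 = 2.069 + 1.412 = 3.481 mg/L.

D ≈ 3.48 mg/L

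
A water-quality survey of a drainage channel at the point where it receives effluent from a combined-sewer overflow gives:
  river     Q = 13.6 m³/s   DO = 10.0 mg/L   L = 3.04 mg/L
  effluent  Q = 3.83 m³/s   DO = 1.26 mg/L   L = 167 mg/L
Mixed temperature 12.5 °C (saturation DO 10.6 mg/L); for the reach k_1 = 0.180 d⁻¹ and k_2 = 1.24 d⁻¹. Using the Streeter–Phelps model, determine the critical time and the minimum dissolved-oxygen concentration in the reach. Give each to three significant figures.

t_c ≈ 1.37 d; minimum DO ≈ 6.17 mg/L

Mixed DO = (13.6×10.0 + 3.83×1.26)/(13.6+3.83) = 140.8/17.43 = 8.080 mg/L.
Mixed L₀ = (13.6×3.04 + 3.83×167)/(17.43) = 681.0/17.43 = 39.07 mg/L.
Initial deficit D₀ = C_s − DO₀ = 10.6 − 8.080 = 2.520 mg/L.
t_c = (1/1.060) ln[(1.24/0.180)(1 − 2.520×1.060/(0.180×39.07))] = 0.9434 × ln(4.272) = 1.370 d.
D_c = (0.180/1.24) × 39.07 × e^(−0.180×1.370) = 0.1452 × 39.07 × 0.7815 = 4.432 mg/L.
Minimum DO = 10.6 − 4.432 = 6.168 mg/L.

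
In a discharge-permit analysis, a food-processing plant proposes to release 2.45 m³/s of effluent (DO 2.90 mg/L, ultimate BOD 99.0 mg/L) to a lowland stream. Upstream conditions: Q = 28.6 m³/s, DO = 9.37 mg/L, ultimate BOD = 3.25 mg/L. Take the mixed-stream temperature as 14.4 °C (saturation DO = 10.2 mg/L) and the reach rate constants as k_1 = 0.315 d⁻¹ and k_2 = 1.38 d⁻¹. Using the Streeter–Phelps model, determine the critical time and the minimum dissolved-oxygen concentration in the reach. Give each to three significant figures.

t_c ≈ 0.877 d; minimum DO ≈ 8.33 mg/L

Mixed DO = (28.6×9.37 + 2.45×2.90)/(28.6+2.45) = 275.1/31.05 = 8.859 mg/L.
Mixed L₀ = (28.6×3.25 + 2.45×99.0)/(31.05) = 335.5/31.05 = 10.81 mg/L.
Initial deficit D₀ = C_s − DO₀ = 10.2 − 8.859 = 1.341 mg/L.
t_c = (1/1.065) ln[(1.38/0.315)(1 − 1.341×1.065/(0.315×10.81))] = 0.9390 × ln(2.543) = 0.8765 d.
D_c = (0.315/1.38) × 10.81 × e^(−0.315×0.8765) = 0.2283 × 10.81 × 0.7587 = 1.871 mg/L.
Minimum DO = 10.2 − 1.871 = 8.329 mg/L.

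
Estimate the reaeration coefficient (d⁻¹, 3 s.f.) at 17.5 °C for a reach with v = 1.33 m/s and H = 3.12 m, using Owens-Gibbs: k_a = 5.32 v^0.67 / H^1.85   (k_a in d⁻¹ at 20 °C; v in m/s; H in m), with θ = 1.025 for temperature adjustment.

k_a ≈ 0.738 d⁻¹

k_a(20) = 5.32 × 1.33^0.67 / 3.12^1.85 = 5.32 × 1.211 / 8.207 = 0.7847 d⁻¹.
k_a(17.5) = 0.7847 × 1.025^(17.5−20) = 0.7847 × 0.9401 = 0.7377 d⁻¹.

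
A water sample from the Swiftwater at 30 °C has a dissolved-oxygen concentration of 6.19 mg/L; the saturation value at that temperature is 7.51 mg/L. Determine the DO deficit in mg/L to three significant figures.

D ≈ 1.32 mg/L

D = C_s − C = 7.51 − 6.19 = 1.32 mg/L.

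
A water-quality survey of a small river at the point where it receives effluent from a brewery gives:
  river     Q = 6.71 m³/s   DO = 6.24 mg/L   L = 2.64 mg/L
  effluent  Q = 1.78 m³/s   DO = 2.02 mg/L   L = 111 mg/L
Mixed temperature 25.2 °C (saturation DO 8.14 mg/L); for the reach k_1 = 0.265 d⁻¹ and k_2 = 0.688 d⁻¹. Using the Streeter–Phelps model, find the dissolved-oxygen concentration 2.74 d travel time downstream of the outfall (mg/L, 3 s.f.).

Mixed DO = (6.71×6.24 + 1.78×2.02)/(6.71+1.78) = 45.47/8.490 = 5.355 mg/L.
Mixed L₀ = (6.71×2.64 + 1.78×111)/(8.490) = 215.3/8.490 = 25.36 mg/L.
Initial deficit D₀ = C_s − DO₀ = 8.14 − 5.355 = 2.785 mg/L.
D(2.74) = [0.265×25.36/(0.688−0.265)](e^(−0.265×2.74) − e^(−0.688×2.74)) + 2.785 e^(−0.688×2.74)
= 15.89 × (0.4838 − 0.1518) + 2.785 × 0.1518 = 5.697 mg/L.
DO = 8.14 − 5.697 = 2.443 mg/L.

DO ≈ 2.44 mg/L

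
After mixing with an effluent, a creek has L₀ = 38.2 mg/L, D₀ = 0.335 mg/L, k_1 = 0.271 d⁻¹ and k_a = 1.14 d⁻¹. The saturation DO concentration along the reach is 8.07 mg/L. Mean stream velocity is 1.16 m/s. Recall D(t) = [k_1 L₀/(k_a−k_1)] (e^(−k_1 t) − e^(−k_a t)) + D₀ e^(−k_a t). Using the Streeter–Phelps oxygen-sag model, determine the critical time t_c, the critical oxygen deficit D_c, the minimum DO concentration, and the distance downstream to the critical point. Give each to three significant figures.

t_c ≈ 1.62 d; D_c ≈ 5.85 mg/L; min DO ≈ 2.22 mg/L; x_c ≈ 162 km

At the critical point dD/dt = 0, so k_1 L₀ e^(−k_1 t) = k_a D. Substituting D(t) from the Streeter–Phelps equation and solving for t gives
t_c = ln[(k_a/k_1)(1 − D₀(k_a−k_1)/(k_1 L₀))] / (k_a−k_1).
Here k_a−k_1 = 0.8690 d⁻¹ and 1 − D₀(k_a−k_1)/(k_1 L₀) = 1 − 0.335×0.8690/(0.271×38.2) = 0.9719, so
t_c = ln(4.207 × 0.9719) / 0.8690 = 1.408 / 0.8690 = 1.620 d.
D_c = (k_1/k_a) L₀ e^(−k_1 t_c) = (0.271/1.14) × 38.2 × e^(−0.271×1.620) = 0.2377 × 38.2 × 0.6446 = 5.853 mg/L.
Minimum DO = C_s − D_c = 8.07 − 5.853 = 2.217 mg/L.
x_c = v t_c = 1.16 m/s × 1.620 d × 86400 s/d = 162400 m ≈ 162 km.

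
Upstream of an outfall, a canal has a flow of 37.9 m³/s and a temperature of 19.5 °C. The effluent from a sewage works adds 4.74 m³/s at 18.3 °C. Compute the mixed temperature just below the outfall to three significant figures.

19.4 °C

Flow-weighted mixing: C = (Q_r C_r + Q_w C_w)/(Q_r + Q_w)
= (37.9×19.5 + 4.74×18.3)/(37.9 + 4.74) = 825.8/42.64 = 19.37 °C.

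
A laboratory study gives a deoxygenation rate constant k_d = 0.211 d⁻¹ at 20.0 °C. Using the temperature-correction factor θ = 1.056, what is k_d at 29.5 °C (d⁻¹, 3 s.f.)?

k_d ≈ 0.354 d⁻¹

k_d(T₂) = k_d(T₁) · θ^(T₂−T₁) = 0.211 × 1.056^(29.5−20.0)
= 0.211 × 1.056^9.50 = 0.211 × 1.678 = 0.3541 d⁻¹.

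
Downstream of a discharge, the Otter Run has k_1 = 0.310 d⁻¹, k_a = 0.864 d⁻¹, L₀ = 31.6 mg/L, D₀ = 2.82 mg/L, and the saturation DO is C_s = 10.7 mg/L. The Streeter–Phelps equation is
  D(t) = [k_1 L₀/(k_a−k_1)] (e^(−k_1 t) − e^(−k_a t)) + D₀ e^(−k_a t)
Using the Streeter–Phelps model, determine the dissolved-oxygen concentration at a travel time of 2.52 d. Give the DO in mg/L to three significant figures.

k_1 L₀/(k_a−k_1) = 0.310×31.6/(0.864−0.310) = 9.796/0.5540 = 17.68 mg/L.
e^(−k_1 t) = e^(−0.310×2.520) = 0.4579; e^(−k_a t) = e^(−0.864×2.520) = 0.1133.
D = 17.68 × (0.4579 − 0.1133) + 2.82 × 0.1133 = 6.092 + 0.3196 = 6.411 mg/L.
DO = C_s − D = 10.7 − 6.411 = 4.289 mg/L.

DO ≈ 4.29 mg/L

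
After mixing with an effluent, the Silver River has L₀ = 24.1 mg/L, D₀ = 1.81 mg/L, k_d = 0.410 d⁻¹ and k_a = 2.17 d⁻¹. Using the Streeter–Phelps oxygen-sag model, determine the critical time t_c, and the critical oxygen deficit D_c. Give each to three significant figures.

With k_a/k_d = 5.293 and 1 − D₀(k_a−k_d)/(k_d L₀) = 0.6776,
t_c = ln(5.293 × 0.6776) / (2.17 − 0.410) = ln(3.586) / 1.760 = 1.277/1.760 = 0.7256 d.
L(t_c) = L₀ e^(−k_d t_c) = 24.1 × 0.7427 = 17.90 mg/L, and at the critical point k_a D_c = k_d L, so D_c = (0.410/2.17) × 17.90 = 3.382 mg/L.

t_c ≈ 0.726 d; D_c ≈ 3.38 mg/L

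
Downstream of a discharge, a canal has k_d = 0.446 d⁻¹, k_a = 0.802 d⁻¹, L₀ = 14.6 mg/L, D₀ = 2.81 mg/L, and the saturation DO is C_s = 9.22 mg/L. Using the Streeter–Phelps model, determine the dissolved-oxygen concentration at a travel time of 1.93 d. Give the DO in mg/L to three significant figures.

k_d L₀/(k_a−k_d) = 0.446×14.6/(0.802−0.446) = 6.512/0.3560 = 18.29 mg/L.
e^(−k_d t) = e^(−0.446×1.930) = 0.4228; e^(−k_a t) = e^(−0.802×1.930) = 0.2127.
D = 18.29 × (0.4228 − 0.2127) + 2.81 × 0.2127 = 3.843 + 0.5977 = 4.441 mg/L.
DO = C_s − D = 9.22 − 4.441 = 4.779 mg/L.

DO ≈ 4.78 mg/L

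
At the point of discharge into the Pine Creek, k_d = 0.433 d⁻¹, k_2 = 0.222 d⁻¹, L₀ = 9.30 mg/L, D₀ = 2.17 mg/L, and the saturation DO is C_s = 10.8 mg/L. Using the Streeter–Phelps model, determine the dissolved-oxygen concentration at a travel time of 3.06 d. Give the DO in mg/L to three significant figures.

DO ≈ 5.10 mg/L

k_d L₀/(k_2−k_d) = 0.433×9.30/(0.222−0.433) = 4.027/-0.2110 = -19.08 mg/L.
e^(−k_d t) = e^(−0.433×3.060) = 0.2658; e^(−k_2 t) = e^(−0.222×3.060) = 0.5070.
D = -19.08 × (0.2658 − 0.5070) + 2.17 × 0.5070 = 4.602 + 1.100 = 5.702 mg/L.
DO = C_s − D = 10.8 − 5.702 = 5.098 mg/L.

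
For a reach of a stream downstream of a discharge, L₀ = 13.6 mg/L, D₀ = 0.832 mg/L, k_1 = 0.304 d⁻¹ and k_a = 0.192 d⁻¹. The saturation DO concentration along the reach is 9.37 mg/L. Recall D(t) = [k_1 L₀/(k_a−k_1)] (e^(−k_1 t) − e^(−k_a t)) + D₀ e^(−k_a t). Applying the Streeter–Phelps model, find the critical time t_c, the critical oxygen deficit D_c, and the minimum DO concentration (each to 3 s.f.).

t_c ≈ 3.90 d; D_c ≈ 6.57 mg/L; min DO ≈ 2.80 mg/L

With k_a/k_1 = 0.6316 and 1 − D₀(k_a−k_1)/(k_1 L₀) = 1.023,
t_c = ln(0.6316 × 1.023) / (0.192 − 0.304) = ln(0.6458) / -0.1120 = -0.4372/-0.1120 = 3.904 d.
D_c = (k_1/k_a) L₀ e^(−k_1 t_c) = (0.304/0.192) × 13.6 × e^(−0.304×3.904) = 1.583 × 13.6 × 0.3052 = 6.572 mg/L.
Minimum DO = C_s − D_c = 9.37 − 6.572 = 2.798 mg/L.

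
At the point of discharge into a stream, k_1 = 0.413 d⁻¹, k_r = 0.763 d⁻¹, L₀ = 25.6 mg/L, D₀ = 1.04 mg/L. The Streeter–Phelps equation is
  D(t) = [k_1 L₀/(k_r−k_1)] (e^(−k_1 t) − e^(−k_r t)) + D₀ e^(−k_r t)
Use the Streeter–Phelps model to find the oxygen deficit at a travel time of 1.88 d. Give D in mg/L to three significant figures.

D ≈ 6.95 mg/L

k_1 L₀/(k_r−k_1) = 0.413×25.6/(0.763−0.413) = 10.57/0.3500 = 30.21 mg/L.
e^(−k_1 t) = e^(−0.413×1.880) = 0.4600; e^(−k_r t) = e^(−0.763×1.880) = 0.2382.
D = 30.21 × (0.4600 − 0.2382) + 1.04 × 0.2382 = 6.700 + 0.2478 = 6.948 mg/L.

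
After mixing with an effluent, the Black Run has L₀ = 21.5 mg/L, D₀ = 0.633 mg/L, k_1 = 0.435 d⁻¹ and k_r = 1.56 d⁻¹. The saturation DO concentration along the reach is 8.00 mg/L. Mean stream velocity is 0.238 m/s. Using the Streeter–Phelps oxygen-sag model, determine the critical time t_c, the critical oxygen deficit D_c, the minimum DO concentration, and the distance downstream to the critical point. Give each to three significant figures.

t_c = [1/(k_r−k_1)] ln[(k_r/k_1)(1 − D₀(k_r−k_1)/(k_1 L₀))]
= [1/(1.56−0.435)] ln[(1.56/0.435)(1 − 0.633×1.125/(0.435×21.5))]
= (1/1.125) ln[3.586 × 0.9239] = 0.8889 × ln(3.313) = 0.8889 × 1.198 = 1.065 d.
D_c = (k_1/k_r) L₀ e^(−k_1 t_c) = (0.435/1.56) × 21.5 × e^(−0.435×1.065) = 0.2788 × 21.5 × 0.6293 = 3.773 mg/L.
Minimum DO = C_s − D_c = 8.00 − 3.773 = 4.227 mg/L.
x_c = v t_c = 0.238 m/s × 1.065 d × 86400 s/d = 21900 m ≈ 21.9 km.

t_c ≈ 1.06 d; D_c ≈ 3.77 mg/L; min DO ≈ 4.23 mg/L; x_c ≈ 21.9 km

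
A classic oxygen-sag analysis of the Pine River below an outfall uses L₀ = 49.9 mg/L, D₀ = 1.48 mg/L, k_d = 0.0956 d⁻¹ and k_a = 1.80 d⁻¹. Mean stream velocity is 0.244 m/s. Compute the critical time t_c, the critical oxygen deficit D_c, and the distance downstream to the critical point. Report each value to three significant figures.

At the critical point dD/dt = 0, so k_d L₀ e^(−k_d t) = k_a D. Substituting D(t) from the Streeter–Phelps equation and solving for t gives
t_c = ln[(k_a/k_d)(1 − D₀(k_a−k_d)/(k_d L₀))] / (k_a−k_d).
Here k_a−k_d = 1.704 d⁻¹ and 1 − D₀(k_a−k_d)/(k_d L₀) = 1 − 1.48×1.704/(0.0956×49.9) = 0.4712, so
t_c = ln(18.83 × 0.4712) / 1.704 = 2.183 / 1.704 = 1.281 d.
D_c = (k_d/k_a) L₀ e^(−k_d t_c) = (0.0956/1.80) × 49.9 × e^(−0.0956×1.281) = 0.05311 × 49.9 × 0.8848 = 2.345 mg/L.
x_c = v t_c = 0.244 m/s × 1.281 d × 86400 s/d = 27000 m ≈ 27.0 km.

t_c ≈ 1.28 d; D_c ≈ 2.34 mg/L; x_c ≈ 27.0 km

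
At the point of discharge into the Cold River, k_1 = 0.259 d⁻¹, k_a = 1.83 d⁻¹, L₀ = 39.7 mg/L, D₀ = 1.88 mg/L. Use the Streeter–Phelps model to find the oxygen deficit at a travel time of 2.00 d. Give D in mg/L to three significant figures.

k_1 L₀/(k_a−k_1) = 0.259×39.7/(1.83−0.259) = 10.28/1.571 = 6.545 mg/L.
e^(−k_1 t) = e^(−0.259×2.000) = 0.5957; e^(−k_a t) = e^(−1.83×2.000) = 0.02573.
D = 6.545 × (0.5957 − 0.02573) + 1.88 × 0.02573 = 3.731 + 0.04838 = 3.779 mg/L.

D ≈ 3.78 mg/L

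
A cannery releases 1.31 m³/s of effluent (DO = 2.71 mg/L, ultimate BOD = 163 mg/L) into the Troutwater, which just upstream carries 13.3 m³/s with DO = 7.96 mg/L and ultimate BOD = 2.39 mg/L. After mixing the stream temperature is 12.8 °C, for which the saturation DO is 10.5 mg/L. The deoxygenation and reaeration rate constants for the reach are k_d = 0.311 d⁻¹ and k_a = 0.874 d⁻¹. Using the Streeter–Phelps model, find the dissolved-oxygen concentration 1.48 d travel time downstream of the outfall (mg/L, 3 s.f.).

DO ≈ 6.36 mg/L

Mixed DO = (13.3×7.96 + 1.31×2.71)/(13.3+1.31) = 109.4/14.61 = 7.489 mg/L.
Mixed L₀ = (13.3×2.39 + 1.31×163)/(14.61) = 245.3/14.61 = 16.79 mg/L.
Initial deficit D₀ = C_s − DO₀ = 10.5 − 7.489 = 3.011 mg/L.
D(1.48) = [0.311×16.79/(0.874−0.311)](e^(−0.311×1.48) − e^(−0.874×1.48)) + 3.011 e^(−0.874×1.48)
= 9.275 × (0.6311 − 0.2743) + 3.011 × 0.2743 = 4.135 mg/L.
DO = 10.5 − 4.135 = 6.365 mg/L.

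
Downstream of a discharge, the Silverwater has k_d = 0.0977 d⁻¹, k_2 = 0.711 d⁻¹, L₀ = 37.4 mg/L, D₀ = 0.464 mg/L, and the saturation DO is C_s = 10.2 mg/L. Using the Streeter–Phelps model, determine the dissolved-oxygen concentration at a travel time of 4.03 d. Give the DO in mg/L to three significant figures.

DO ≈ 6.49 mg/L

k_d L₀/(k_2−k_d) = 0.0977×37.4/(0.711−0.0977) = 3.654/0.6133 = 5.958 mg/L.
e^(−k_d t) = e^(−0.0977×4.030) = 0.6745; e^(−k_2 t) = e^(−0.711×4.030) = 0.05696.
D = 5.958 × (0.6745 − 0.05696) + 0.464 × 0.05696 = 3.679 + 0.02643 = 3.706 mg/L.
DO = C_s − D = 10.2 − 3.706 = 6.494 mg/L.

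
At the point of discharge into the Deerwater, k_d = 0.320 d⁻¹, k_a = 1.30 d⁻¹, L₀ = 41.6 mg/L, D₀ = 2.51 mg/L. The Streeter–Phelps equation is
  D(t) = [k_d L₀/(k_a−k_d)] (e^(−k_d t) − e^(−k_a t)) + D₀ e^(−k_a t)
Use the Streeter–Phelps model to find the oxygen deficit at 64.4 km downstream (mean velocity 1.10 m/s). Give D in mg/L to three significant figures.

D ≈ 6.35 mg/L

Travel time t = x/v = 64.4 km / (1.10 m/s) = 64400 m / 1.10 m/s = 58550 s = 0.6776 d.
k_d L₀/(k_a−k_d) = 0.320×41.6/(1.30−0.320) = 13.31/0.9800 = 13.58 mg/L.
e^(−k_d t) = e^(−0.320×0.6776) = 0.8051; e^(−k_a t) = e^(−1.30×0.6776) = 0.4144.
D = 13.58 × (0.8051 − 0.4144) + 2.51 × 0.4144 = 5.306 + 1.040 = 6.347 mg/L.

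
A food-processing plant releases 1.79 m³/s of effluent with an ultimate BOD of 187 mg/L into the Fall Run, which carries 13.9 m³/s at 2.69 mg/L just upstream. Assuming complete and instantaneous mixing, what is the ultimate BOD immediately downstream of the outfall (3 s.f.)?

23.7 mg/L

Flow-weighted mixing: C = (Q_r C_r + Q_w C_w)/(Q_r + Q_w)
= (13.9×2.69 + 1.79×187)/(13.9 + 1.79) = 372.1/15.69 = 23.72 mg/L.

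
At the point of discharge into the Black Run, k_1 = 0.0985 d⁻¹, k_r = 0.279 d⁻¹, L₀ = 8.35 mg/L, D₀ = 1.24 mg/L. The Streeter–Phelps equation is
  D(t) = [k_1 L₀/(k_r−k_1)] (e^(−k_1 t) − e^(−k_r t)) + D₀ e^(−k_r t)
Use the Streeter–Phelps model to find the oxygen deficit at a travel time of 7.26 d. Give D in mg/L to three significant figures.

k_1 L₀/(k_r−k_1) = 0.0985×8.35/(0.279−0.0985) = 0.8225/0.1805 = 4.557 mg/L.
e^(−k_1 t) = e^(−0.0985×7.260) = 0.4891; e^(−k_r t) = e^(−0.279×7.260) = 0.1319.
D = 4.557 × (0.4891 − 0.1319) + 1.24 × 0.1319 = 1.628 + 0.1636 = 1.791 mg/L.

D ≈ 1.79 mg/L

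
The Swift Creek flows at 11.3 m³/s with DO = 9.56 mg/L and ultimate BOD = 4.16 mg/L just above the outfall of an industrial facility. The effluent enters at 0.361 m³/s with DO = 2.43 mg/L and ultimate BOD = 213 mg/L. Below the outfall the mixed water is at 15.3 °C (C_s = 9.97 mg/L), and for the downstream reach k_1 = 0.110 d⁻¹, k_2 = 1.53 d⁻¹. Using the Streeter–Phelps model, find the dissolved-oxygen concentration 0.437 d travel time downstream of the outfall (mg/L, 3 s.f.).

DO ≈ 9.28 mg/L

Mixed DO = (11.3×9.56 + 0.361×2.43)/(11.3+0.361) = 108.9/11.66 = 9.339 mg/L.
Mixed L₀ = (11.3×4.16 + 0.361×213)/(11.66) = 123.9/11.66 = 10.63 mg/L.
Initial deficit D₀ = C_s − DO₀ = 9.97 − 9.339 = 0.6307 mg/L.
D(0.437) = [0.110×10.63/(1.53−0.110)](e^(−0.110×0.437) − e^(−1.53×0.437)) + 0.6307 e^(−1.53×0.437)
= 0.8231 × (0.9531 − 0.5124) + 0.6307 × 0.5124 = 0.6859 mg/L.
DO = 9.97 − 0.6859 = 9.284 mg/L.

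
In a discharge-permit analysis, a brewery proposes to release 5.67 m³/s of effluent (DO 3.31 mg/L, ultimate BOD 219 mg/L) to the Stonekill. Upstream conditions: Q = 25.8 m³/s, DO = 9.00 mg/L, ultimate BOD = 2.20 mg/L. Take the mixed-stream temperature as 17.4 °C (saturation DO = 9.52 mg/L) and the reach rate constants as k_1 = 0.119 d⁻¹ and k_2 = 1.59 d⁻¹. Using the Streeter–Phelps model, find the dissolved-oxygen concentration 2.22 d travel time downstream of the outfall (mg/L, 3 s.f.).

Mixed DO = (25.8×9.00 + 5.67×3.31)/(25.8+5.67) = 251.0/31.47 = 7.975 mg/L.
Mixed L₀ = (25.8×2.20 + 5.67×219)/(31.47) = 1298/31.47 = 41.26 mg/L.
Initial deficit D₀ = C_s − DO₀ = 9.52 − 7.975 = 1.545 mg/L.
D(2.22) = [0.119×41.26/(1.59−0.119)](e^(−0.119×2.22) − e^(−1.59×2.22)) + 1.545 e^(−1.59×2.22)
= 3.338 × (0.7678 − 0.02931) + 1.545 × 0.02931 = 2.510 mg/L.
DO = 9.52 − 2.510 = 7.010 mg/L.

DO ≈ 7.01 mg/L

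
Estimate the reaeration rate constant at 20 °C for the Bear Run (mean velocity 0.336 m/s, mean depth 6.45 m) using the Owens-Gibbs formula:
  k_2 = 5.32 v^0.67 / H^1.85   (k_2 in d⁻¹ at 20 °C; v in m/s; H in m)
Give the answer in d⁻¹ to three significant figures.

k_2 = 5.32 × 0.336^0.67 / 6.45^1.85 = 5.32 × 0.4816 / 31.45 = 0.08145 d⁻¹.

k_2 ≈ 0.0814 d⁻¹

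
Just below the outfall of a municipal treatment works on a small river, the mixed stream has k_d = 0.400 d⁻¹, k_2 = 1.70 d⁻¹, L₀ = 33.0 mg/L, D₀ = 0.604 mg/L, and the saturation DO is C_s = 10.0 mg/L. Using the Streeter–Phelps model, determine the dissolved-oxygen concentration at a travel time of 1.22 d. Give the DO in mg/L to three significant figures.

k_d L₀/(k_2−k_d) = 0.400×33.0/(1.70−0.400) = 13.20/1.300 = 10.15 mg/L.
e^(−k_d t) = e^(−0.400×1.220) = 0.6139; e^(−k_2 t) = e^(−1.70×1.220) = 0.1257.
D = 10.15 × (0.6139 − 0.1257) + 0.604 × 0.1257 = 4.957 + 0.07591 = 5.033 mg/L.
DO = C_s − D = 10.0 − 5.033 = 4.967 mg/L.

DO ≈ 4.97 mg/L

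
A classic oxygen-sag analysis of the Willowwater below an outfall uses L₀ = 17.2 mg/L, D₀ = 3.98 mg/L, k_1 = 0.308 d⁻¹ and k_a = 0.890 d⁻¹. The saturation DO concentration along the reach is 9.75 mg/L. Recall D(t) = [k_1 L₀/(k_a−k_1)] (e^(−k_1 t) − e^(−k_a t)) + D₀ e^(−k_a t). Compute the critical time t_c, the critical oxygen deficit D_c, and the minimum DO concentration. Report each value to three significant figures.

t_c ≈ 0.835 d; D_c ≈ 4.60 mg/L; min DO ≈ 5.15 mg/L

With k_a/k_1 = 2.890 and 1 − D₀(k_a−k_1)/(k_1 L₀) = 0.5628,
t_c = ln(2.890 × 0.5628) / (0.890 − 0.308) = ln(1.626) / 0.5820 = 0.4862/0.5820 = 0.8354 d.
D_c = (k_1/k_a) L₀ e^(−k_1 t_c) = (0.308/0.890) × 17.2 × e^(−0.308×0.8354) = 0.3461 × 17.2 × 0.7731 = 4.602 mg/L.
Minimum DO = C_s − D_c = 9.75 − 4.602 = 5.148 mg/L.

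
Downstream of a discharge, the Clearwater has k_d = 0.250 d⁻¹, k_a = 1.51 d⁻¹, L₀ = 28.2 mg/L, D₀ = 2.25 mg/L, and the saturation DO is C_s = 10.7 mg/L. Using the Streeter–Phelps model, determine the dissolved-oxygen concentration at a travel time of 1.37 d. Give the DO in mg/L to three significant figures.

k_d L₀/(k_a−k_d) = 0.250×28.2/(1.51−0.250) = 7.050/1.260 = 5.595 mg/L.
e^(−k_d t) = e^(−0.250×1.370) = 0.7100; e^(−k_a t) = e^(−1.51×1.370) = 0.1263.
D = 5.595 × (0.7100 − 0.1263) + 2.25 × 0.1263 = 3.266 + 0.2843 = 3.550 mg/L.
DO = C_s − D = 10.7 − 3.550 = 7.150 mg/L.

DO ≈ 7.15 mg/L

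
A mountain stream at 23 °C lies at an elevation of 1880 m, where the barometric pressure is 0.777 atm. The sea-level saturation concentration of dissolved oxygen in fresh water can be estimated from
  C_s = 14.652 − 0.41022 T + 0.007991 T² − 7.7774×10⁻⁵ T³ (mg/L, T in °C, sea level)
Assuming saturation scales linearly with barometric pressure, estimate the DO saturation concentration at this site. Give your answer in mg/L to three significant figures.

At sea level: C_s = 14.652 − 0.41022×23 + 0.007991×23² − 7.7774×10⁻⁵×23³ = 8.498 mg/L.
Pressure correction: C_s' = 8.498 × 0.777 = 6.603 mg/L.

C_s ≈ 6.60 mg/L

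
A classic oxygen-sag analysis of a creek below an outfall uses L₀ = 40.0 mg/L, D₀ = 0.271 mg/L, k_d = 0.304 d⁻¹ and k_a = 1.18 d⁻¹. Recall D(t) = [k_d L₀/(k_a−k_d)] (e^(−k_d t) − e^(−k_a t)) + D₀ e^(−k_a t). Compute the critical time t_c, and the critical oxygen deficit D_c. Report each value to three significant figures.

t_c ≈ 1.53 d; D_c ≈ 6.48 mg/L

t_c = [1/(k_a−k_d)] ln[(k_a/k_d)(1 − D₀(k_a−k_d)/(k_d L₀))]
= [1/(1.18−0.304)] ln[(1.18/0.304)(1 − 0.271×0.8760/(0.304×40.0))]
= (1/0.8760) ln[3.882 × 0.9805] = 1.142 × ln(3.806) = 1.142 × 1.337 = 1.526 d.
D_c = (k_d/k_a) L₀ e^(−k_d t_c) = (0.304/1.18) × 40.0 × e^(−0.304×1.526) = 0.2576 × 40.0 × 0.6289 = 6.481 mg/L.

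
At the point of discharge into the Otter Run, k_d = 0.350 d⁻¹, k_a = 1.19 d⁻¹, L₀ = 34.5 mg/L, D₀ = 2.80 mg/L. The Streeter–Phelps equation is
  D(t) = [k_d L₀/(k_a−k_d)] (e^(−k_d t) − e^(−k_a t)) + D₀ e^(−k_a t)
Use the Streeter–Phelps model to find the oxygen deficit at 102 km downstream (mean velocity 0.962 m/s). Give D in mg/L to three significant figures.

D ≈ 6.67 mg/L

Travel time t = x/v = 102 km / (0.962 m/s) = 102000 m / 0.962 m/s = 106000 s = 1.227 d.
k_d L₀/(k_a−k_d) = 0.350×34.5/(1.19−0.350) = 12.07/0.8400 = 14.38 mg/L.
e^(−k_d t) = e^(−0.350×1.227) = 0.6508; e^(−k_a t) = e^(−1.19×1.227) = 0.2322.
D = 14.38 × (0.6508 − 0.2322) + 2.80 × 0.2322 = 6.018 + 0.6500 = 6.668 mg/L.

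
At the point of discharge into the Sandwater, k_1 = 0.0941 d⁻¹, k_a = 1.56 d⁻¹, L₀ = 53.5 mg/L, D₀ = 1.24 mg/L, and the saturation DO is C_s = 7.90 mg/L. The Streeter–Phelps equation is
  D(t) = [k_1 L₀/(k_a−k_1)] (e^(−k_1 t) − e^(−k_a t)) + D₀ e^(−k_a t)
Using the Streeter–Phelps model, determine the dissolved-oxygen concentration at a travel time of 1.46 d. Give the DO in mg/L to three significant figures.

DO ≈ 5.13 mg/L

k_1 L₀/(k_a−k_1) = 0.0941×53.5/(1.56−0.0941) = 5.034/1.466 = 3.434 mg/L.
e^(−k_1 t) = e^(−0.0941×1.460) = 0.8716; e^(−k_a t) = e^(−1.56×1.460) = 0.1025.
D = 3.434 × (0.8716 − 0.1025) + 1.24 × 0.1025 = 2.641 + 0.1271 = 2.768 mg/L.
DO = C_s − D = 7.90 − 2.768 = 5.132 mg/L.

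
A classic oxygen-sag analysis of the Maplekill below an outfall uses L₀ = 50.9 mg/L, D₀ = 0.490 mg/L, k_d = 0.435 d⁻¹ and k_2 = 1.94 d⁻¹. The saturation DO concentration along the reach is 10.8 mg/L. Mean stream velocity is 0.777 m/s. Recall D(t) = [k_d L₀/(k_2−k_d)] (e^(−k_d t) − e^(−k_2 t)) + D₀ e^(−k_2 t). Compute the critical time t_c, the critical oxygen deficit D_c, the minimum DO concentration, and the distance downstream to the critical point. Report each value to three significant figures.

With k_2/k_d = 4.460 and 1 − D₀(k_2−k_d)/(k_d L₀) = 0.9667,
t_c = ln(4.460 × 0.9667) / (1.94 − 0.435) = ln(4.311) / 1.505 = 1.461/1.505 = 0.9709 d.
L(t_c) = L₀ e^(−k_d t_c) = 50.9 × 0.6555 = 33.37 mg/L, and at the critical point k_2 D_c = k_d L, so D_c = (0.435/1.94) × 33.37 = 7.481 mg/L.
Minimum DO = C_s − D_c = 10.8 − 7.481 = 3.319 mg/L.
x_c = v t_c = 0.777 m/s × 0.9709 d × 86400 s/d = 65180 m ≈ 65.2 km.

t_c ≈ 0.971 d; D_c ≈ 7.48 mg/L; min DO ≈ 3.32 mg/L; x_c ≈ 65.2 km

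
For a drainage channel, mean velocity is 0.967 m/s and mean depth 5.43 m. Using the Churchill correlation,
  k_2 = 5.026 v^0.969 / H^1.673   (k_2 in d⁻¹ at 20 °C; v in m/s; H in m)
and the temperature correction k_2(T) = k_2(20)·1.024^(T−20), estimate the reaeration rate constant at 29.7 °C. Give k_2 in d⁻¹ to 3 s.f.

k_2(20) = 5.026 × 0.967^0.969 / 5.43^1.673 = 5.026 × 0.9680 / 16.96 = 0.2869 d⁻¹.
k_2(29.7) = 0.2869 × 1.024^(29.7−20) = 0.2869 × 1.259 = 0.3612 d⁻¹.

k_2 ≈ 0.361 d⁻¹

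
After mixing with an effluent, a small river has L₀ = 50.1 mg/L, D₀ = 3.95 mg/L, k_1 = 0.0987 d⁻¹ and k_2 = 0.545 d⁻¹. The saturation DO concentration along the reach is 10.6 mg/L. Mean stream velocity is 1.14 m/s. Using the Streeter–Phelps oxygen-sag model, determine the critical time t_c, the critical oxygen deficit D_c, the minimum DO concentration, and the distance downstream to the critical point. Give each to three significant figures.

t_c = [1/(k_2−k_1)] ln[(k_2/k_1)(1 − D₀(k_2−k_1)/(k_1 L₀))]
= [1/(0.545−0.0987)] ln[(0.545/0.0987)(1 − 3.95×0.4463/(0.0987×50.1))]
= (1/0.4463) ln[5.522 × 0.6435] = 2.241 × ln(3.553) = 2.241 × 1.268 = 2.841 d.
D_c = (k_1/k_2) L₀ e^(−k_1 t_c) = (0.0987/0.545) × 50.1 × e^(−0.0987×2.841) = 0.1811 × 50.1 × 0.7555 = 6.855 mg/L.
Minimum DO = C_s − D_c = 10.6 − 6.855 = 3.745 mg/L.
x_c = v t_c = 1.14 m/s × 2.841 d × 86400 s/d = 279800 m ≈ 280 km.

t_c ≈ 2.84 d; D_c ≈ 6.85 mg/L; min DO ≈ 3.75 mg/L; x_c ≈ 280 km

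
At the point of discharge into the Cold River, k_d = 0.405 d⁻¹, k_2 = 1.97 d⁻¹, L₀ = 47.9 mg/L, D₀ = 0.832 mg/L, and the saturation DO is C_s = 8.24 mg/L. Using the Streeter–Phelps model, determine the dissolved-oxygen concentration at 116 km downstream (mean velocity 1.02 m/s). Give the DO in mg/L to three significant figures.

Travel time t = x/v = 116 km / (1.02 m/s) = 116000 m / 1.02 m/s = 113700 s = 1.316 d.
k_d L₀/(k_2−k_d) = 0.405×47.9/(1.97−0.405) = 19.40/1.565 = 12.40 mg/L.
e^(−k_d t) = e^(−0.405×1.316) = 0.5868; e^(−k_2 t) = e^(−1.97×1.316) = 0.07479.
D = 12.40 × (0.5868 − 0.07479) + 0.832 × 0.07479 = 6.347 + 0.06223 = 6.409 mg/L.
DO = C_s − D = 8.24 − 6.409 = 1.831 mg/L.

DO ≈ 1.83 mg/L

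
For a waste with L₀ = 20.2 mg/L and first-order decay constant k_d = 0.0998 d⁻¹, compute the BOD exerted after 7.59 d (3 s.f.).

y_t = L₀(1 − e^(−k_d t)) = 20.2 × (1 − e^(−0.0998×7.59))
= 20.2 × (1 − 0.4688) = 20.2 × 0.5312 = 10.73 mg/L.

y ≈ 10.7 mg/L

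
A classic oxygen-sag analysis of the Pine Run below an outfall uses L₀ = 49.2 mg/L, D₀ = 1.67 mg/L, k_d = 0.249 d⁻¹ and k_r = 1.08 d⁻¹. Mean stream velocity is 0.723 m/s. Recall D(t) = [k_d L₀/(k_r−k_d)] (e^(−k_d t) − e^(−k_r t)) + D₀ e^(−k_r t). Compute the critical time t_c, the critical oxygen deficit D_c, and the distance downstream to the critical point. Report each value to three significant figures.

t_c ≈ 1.62 d; D_c ≈ 7.58 mg/L; x_c ≈ 101 km

At the critical point dD/dt = 0, so k_d L₀ e^(−k_d t) = k_r D. Substituting D(t) from the Streeter–Phelps equation and solving for t gives
t_c = ln[(k_r/k_d)(1 − D₀(k_r−k_d)/(k_d L₀))] / (k_r−k_d).
Here k_r−k_d = 0.8310 d⁻¹ and 1 − D₀(k_r−k_d)/(k_d L₀) = 1 − 1.67×0.8310/(0.249×49.2) = 0.8867, so
t_c = ln(4.337 × 0.8867) / 0.8310 = 1.347 / 0.8310 = 1.621 d.
D_c = (k_d/k_r) L₀ e^(−k_d t_c) = (0.249/1.08) × 49.2 × e^(−0.249×1.621) = 0.2306 × 49.2 × 0.6679 = 7.576 mg/L.
x_c = v t_c = 0.723 m/s × 1.621 d × 86400 s/d = 101300 m ≈ 101 km.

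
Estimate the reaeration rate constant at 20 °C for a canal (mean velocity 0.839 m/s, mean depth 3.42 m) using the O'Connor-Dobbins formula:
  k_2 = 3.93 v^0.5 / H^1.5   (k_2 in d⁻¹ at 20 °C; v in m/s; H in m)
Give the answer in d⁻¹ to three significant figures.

k_2 = 3.93 × 0.839^0.5 / 3.42^1.5 = 3.93 × 0.9160 / 6.325 = 0.5692 d⁻¹.

k_2 ≈ 0.569 d⁻¹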